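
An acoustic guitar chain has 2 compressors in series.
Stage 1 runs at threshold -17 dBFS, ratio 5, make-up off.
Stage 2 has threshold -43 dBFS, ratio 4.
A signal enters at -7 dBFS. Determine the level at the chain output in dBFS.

-36 dBFS

Stage 1: overshoot 10 dB → 10/5 = 2 dB → -15 dBFS.
Stage 2: overshoot 28 dB → 28/4 = 7 dB → -36 dBFS.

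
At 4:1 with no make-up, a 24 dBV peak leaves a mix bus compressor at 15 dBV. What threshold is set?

Gain reduction = 24 − 15 = 9 dB; output overshoot = GR / (R − 1) = 9 / 3 = 3 dB.
Threshold = output − output overshoot = 15 − 3 = 12 dBV.

12 dBV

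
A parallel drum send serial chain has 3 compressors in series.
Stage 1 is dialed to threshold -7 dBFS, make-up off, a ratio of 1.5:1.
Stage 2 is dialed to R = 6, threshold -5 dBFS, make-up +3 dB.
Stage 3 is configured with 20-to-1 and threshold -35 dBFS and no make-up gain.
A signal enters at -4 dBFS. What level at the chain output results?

Stage 1: overshoot 3 dB → 3/1.5 = 2 dB → -5 dBFS.
Stage 2: -5 dBFS is at or below the -5 dBFS threshold — no compression; make-up brings it to -2 dBFS.
Stage 3: overshoot 33 dB → 33/20 = 1.65 dB → -33.35 dBFS.

-33.35 dBFS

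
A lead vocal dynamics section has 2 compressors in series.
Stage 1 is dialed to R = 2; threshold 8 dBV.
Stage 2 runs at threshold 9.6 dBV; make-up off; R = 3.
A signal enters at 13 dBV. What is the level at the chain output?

Stage 1: 13 dBV is 5 dB over 8 dBV; at 2:1 that becomes 2.5 dB over, giving 10.5 dBV.
Stage 2: 0.9 dB above 9.6 dBV, reduced 3:1 to 0.3 dB above → 9.9 dBV.

9.9 dBV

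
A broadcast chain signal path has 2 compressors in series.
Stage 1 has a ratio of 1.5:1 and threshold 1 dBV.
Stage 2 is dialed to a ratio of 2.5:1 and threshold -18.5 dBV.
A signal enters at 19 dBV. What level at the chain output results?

-5.9 dBV

Stage 1: 18 dB above 1 dBV, reduced 1.5:1 to 12 dB above → 13 dBV.
Stage 2: 13 dBV is 31.5 dB over -18.5 dBV; at 2.5:1 that becomes 12.6 dB over, giving -5.9 dBV.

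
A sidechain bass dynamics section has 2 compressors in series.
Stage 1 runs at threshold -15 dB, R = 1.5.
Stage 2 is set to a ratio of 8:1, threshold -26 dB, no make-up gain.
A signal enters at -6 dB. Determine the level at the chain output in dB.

-23.875 dB

Stage 1: overshoot 9 dB → 9/1.5 = 6 dB → -9 dB.
Stage 2: 17 dB above -26 dB, reduced 8:1 to 2.125 dB above → -23.875 dB.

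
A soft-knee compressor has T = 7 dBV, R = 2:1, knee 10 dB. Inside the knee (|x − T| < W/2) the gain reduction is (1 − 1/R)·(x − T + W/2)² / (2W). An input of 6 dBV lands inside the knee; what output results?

5.6 dBV

x − T + W/2 = 6 − 7 + 5 = 4.
GR = (1 − 1/2) × 4² / 20 = 0.5 × 16 / 20 = 0.4 dB.
Output = 6 − 0.4 = 5.6 dBV.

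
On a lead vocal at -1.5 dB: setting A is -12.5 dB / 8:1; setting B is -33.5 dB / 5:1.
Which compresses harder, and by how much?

B, by 15.975 dB

A: overshoot 11 dB → output overshoot 1.375 dB → GR 9.625 dB.
B: overshoot 32 dB → output overshoot 6.4 dB → GR 25.6 dB.
B reduces 15.975 dB more.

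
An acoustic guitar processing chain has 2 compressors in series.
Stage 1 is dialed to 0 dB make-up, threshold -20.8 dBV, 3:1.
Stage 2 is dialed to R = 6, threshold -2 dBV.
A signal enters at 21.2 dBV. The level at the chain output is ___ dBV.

Stage 1: 21.2 dBV is 42 dB over -20.8 dBV; at 3:1 that becomes 14 dB over, giving -6.8 dBV.
Stage 2: -6.8 dBV is at or below the -2 dBV threshold — no compression; output -6.8 dBV.

-6.8 dBV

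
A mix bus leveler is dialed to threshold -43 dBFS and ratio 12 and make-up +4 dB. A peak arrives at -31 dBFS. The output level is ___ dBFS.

-38 dBFS

-31 dBFS sits 12 dB over threshold.
At 12:1 the overshoot is divided by 12, leaving 1 dB above threshold.
Output = -43 + 1 = -42 dBFS; make-up adds 4 dB, giving -38 dBFS.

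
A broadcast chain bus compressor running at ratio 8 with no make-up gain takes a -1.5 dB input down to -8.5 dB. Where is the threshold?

-9.5 dB

Input is 8 dB above T (since output overshoot × R = input overshoot: (-8.5 − T)·8 = -1.5 − T gives T = -9.5 dB).
Check: -9.5 + (-1.5 − (-9.5))/8 = -9.5 + 1 = -8.5 dB. ✓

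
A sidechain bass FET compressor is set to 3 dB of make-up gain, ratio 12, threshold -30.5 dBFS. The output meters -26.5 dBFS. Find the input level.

Before make-up, the level was -26.5 − 3 = -29.5 dBFS.
That's 1 dB above the -30.5 dBFS threshold.
Undo the ratio: input overshoot = 1 × 12 = 12 dB, giving input = -18.5 dBFS.

-18.5 dBFS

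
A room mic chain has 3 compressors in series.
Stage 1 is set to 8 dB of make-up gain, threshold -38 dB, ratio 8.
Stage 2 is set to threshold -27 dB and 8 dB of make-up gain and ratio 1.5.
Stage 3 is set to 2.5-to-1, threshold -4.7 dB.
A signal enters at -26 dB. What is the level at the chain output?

Stage 1: -26 dB is 12 dB over -38 dB; at 8:1 that becomes 1.5 dB over, giving -36.5 dB; +8 dB make-up → -28.5 dB.
Stage 2: -28.5 dB is at or below the -27 dB threshold — no compression; make-up brings it to -20.5 dB.
Stage 3: -20.5 dB ≤ -4.7 dB, so stage 3 doesn't engage; output -20.5 dB.

-20.5 dB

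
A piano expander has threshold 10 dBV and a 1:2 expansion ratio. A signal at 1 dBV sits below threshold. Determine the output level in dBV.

-8 dBV

Below threshold, a 1:2 expander applies gain = (2−1)×(T − x) of attenuation.
(2−1) × 9 = 9 dB, so output = 1 − 9 = -8 dBV.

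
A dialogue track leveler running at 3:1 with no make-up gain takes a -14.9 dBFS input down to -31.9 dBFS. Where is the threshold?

-40.4 dBFS

Let T be the threshold. Output overshoot = (input overshoot)/R, so -31.9 − T = (-14.9 − T)/3.
3·(-31.9 − T) = -14.9 − T → 2·T = -95.7 − (-14.9) = -80.8.
T = -80.8/2 = -40.4 dBFS.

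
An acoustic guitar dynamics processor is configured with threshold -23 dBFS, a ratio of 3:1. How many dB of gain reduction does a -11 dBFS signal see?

8 dB

The signal is 12 dB above threshold.
At 3:1, output sits 12/3 = 4 dB above threshold.
Gain reduction = 12 − 4 = 8 dB.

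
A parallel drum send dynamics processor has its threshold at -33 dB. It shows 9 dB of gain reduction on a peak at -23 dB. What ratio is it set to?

10:1

Input overshoot = -23 − (-33) = 10 dB.
Output overshoot = 10 − 9 = 1 dB.
Ratio = input overshoot / output overshoot = 10 / 1 = 10.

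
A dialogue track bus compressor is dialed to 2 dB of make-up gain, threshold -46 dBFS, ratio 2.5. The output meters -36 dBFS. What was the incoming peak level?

-26 dBFS

Before make-up, the level was -36 − 2 = -38 dBFS.
Post-compression overshoot = -38 − (-46) = 8 dB.
Undo the ratio: input overshoot = 8 × 2.5 = 20 dB, giving input = -26 dBFS.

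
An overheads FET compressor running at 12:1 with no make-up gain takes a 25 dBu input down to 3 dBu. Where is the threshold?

1 dBu

Gain reduction = 25 − 3 = 22 dB; output overshoot = GR / (R − 1) = 22 / 11 = 2 dB.
Threshold = output − output overshoot = 3 − 2 = 1 dBu.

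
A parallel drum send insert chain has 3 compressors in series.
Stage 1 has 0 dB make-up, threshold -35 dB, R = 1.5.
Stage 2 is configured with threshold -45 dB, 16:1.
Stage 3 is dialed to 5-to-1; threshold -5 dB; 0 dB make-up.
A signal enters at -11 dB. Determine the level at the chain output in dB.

-43.375 dB

Stage 1: -11 dB is 24 dB over -35 dB; at 1.5:1 that becomes 16 dB over, giving -19 dB.
Stage 2: -19 dB is 26 dB over -45 dB; at 16:1 that becomes 1.625 dB over, giving -43.375 dB.
Stage 3: -43.375 dB is at or below the -5 dB threshold — no compression; output -43.375 dB.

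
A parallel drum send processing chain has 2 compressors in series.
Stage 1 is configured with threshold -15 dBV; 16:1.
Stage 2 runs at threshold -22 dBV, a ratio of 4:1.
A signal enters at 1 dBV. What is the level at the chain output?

-20 dBV

Stage 1: overshoot 16 dB → 16/16 = 1 dB → -14 dBV.
Stage 2: overshoot 8 dB → 8/4 = 2 dB → -20 dBV.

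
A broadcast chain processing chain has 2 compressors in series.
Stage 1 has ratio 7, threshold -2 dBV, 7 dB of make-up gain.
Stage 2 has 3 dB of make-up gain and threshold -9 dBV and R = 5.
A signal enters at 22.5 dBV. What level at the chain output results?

-2.5 dBV

Stage 1: overshoot 24.5 dB → 24.5/7 = 3.5 dB → 1.5 dBV; +7 dB make-up → 8.5 dBV.
Stage 2: overshoot 17.5 dB → 17.5/5 = 3.5 dB → -5.5 dBV; +3 dB make-up → -2.5 dBV.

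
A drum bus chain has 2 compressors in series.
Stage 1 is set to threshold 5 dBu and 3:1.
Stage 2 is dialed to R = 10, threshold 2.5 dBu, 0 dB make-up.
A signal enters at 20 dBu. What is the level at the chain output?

3.25 dBu

Stage 1: 15 dB above 5 dBu, reduced 3:1 to 5 dB above → 10 dBu.
Stage 2: 10 dBu is 7.5 dB over 2.5 dBu; at 10:1 that becomes 0.75 dB over, giving 3.25 dBu.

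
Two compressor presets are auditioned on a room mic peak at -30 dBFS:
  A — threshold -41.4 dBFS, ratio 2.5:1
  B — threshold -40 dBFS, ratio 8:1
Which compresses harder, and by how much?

B, by 1.91 dB

A: overshoot 11.4 dB → output overshoot 4.56 dB → GR 6.84 dB.
B: overshoot 10 dB → output overshoot 1.25 dB → GR 8.75 dB.
Difference: 1.91 dB in favour of B.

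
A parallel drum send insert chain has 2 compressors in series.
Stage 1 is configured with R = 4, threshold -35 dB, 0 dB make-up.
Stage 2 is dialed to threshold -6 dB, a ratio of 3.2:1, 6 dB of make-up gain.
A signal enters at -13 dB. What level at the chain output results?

Stage 1: 22 dB above -35 dB, reduced 4:1 to 5.5 dB above → -29.5 dB.
Stage 2: -29.5 dB is at or below the -6 dB threshold — no compression; make-up brings it to -23.5 dB.

-23.5 dB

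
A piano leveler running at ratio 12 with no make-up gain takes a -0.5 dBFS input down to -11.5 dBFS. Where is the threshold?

Let T be the threshold. Output overshoot = (input overshoot)/R, so -11.5 − T = (-0.5 − T)/12.
12·(-11.5 − T) = -0.5 − T → 11·T = -138 − (-0.5) = -137.5.
T = -137.5/11 = -12.5 dBFS.

-12.5 dBFS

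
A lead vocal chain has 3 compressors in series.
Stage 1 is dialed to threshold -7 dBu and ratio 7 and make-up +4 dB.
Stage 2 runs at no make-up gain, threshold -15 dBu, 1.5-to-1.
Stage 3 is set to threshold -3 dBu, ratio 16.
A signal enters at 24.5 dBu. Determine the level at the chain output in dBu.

Stage 1: 24.5 dBu is 31.5 dB over -7 dBu; at 7:1 that becomes 4.5 dB over, giving -2.5 dBu; +4 dB make-up → 1.5 dBu.
Stage 2: 1.5 dBu is 16.5 dB over -15 dBu; at 1.5:1 that becomes 11 dB over, giving -4 dBu.
Stage 3: below threshold (-4 ≤ -3); passes unchanged; output -4 dBu.

-4 dBu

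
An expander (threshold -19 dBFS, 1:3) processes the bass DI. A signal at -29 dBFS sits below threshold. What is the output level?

Below threshold, a 1:3 expander applies gain = (3−1)×(T − x) of attenuation.
(3−1) × 10 = 20 dB, so output = -29 − 20 = -49 dBFS.

-49 dBFS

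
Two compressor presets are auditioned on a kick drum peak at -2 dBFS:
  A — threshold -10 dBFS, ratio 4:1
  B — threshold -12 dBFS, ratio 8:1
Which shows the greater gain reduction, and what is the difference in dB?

A: overshoot 8 dB → output overshoot 2 dB → GR 6 dB.
B: overshoot 10 dB → output overshoot 1.25 dB → GR 8.75 dB.
Difference: 2.75 dB in favour of B.

B, by 2.75 dB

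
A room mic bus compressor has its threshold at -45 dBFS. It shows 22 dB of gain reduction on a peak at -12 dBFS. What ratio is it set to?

3:1

Input overshoot = -12 − (-45) = 33 dB.
Output overshoot = 33 − 22 = 11 dB.
Ratio = input overshoot / output overshoot = 33 / 11 = 3.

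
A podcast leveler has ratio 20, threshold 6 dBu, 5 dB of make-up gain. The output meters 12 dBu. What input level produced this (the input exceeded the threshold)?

26 dBu

Stripping the +5 dB make-up gives 7 dBu at the gain stage.
Post-compression overshoot = 7 − 6 = 1 dB.
Undo the ratio: input overshoot = 1 × 20 = 20 dB, giving input = 26 dBu.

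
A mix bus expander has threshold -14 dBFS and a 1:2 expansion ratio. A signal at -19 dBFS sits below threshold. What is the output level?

Below threshold, a 1:2 expander applies gain = (2−1)×(T − x) of attenuation.
(2−1) × 5 = 5 dB, so output = -19 − 5 = -24 dBFS.

-24 dBFS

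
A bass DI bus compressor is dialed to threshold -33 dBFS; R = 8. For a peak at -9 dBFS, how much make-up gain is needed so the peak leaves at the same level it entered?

21 dB

Without make-up, output = threshold + overshoot/8 = -33 + 3 = -30 dBFS.
Gap to target: 21 dB.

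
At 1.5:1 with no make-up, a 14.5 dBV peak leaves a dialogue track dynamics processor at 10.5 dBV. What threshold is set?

2.5 dBV

Input is 12 dB above T (since output overshoot × R = input overshoot: (10.5 − T)·1.5 = 14.5 − T gives T = 2.5 dBV).
Check: 2.5 + (14.5 − 2.5)/1.5 = 2.5 + 8 = 10.5 dBV. ✓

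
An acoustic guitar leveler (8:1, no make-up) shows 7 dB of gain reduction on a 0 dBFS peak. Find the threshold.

Input is 8 dB above T (since output overshoot × R = input overshoot: (-7 − T)·8 = 0 − T gives T = -8 dBFS).
Check: -8 + (0 − (-8))/8 = -8 + 1 = -7 dBFS. ✓

-8 dBFS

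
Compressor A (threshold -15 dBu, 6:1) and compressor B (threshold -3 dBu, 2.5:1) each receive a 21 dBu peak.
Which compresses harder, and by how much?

A: 36 dB over, compressed to 6 dB over, so 30 dB of GR.
B: 24 dB over, compressed to 9.6 dB over, so 14.4 dB of GR.
A reduces 15.6 dB more.

A, by 15.6 dB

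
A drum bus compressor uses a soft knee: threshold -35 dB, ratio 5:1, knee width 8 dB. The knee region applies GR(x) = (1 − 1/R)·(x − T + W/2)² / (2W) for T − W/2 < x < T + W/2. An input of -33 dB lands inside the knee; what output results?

-34.8 dB

x − T + W/2 = -33 − (-35) + 4 = 6.
GR = (1 − 1/5) × 6² / 16 = 0.8 × 36 / 16 = 1.8 dB.
Output = -33 − 1.8 = -34.8 dB.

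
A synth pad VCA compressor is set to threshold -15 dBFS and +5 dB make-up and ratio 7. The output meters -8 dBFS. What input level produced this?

Remove make-up: -8 − 5 = -13 dBFS.
Post-compression overshoot = -13 − (-15) = 2 dB.
Before 7:1 compression the overshoot was 2 × 7 = 14 dB, so input = -15 + 14 = -1 dBFS.

-1 dBFS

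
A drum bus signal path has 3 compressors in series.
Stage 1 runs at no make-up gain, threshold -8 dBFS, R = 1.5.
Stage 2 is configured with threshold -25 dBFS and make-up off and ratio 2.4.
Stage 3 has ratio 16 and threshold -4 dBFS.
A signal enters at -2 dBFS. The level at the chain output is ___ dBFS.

-16.25 dBFS

Stage 1: overshoot 6 dB → 6/1.5 = 4 dB → -4 dBFS.
Stage 2: -4 dBFS is 21 dB over -25 dBFS; at 2.4:1 that becomes 8.75 dB over, giving -16.25 dBFS.
Stage 3: -16.25 dBFS ≤ -4 dBFS, so stage 3 doesn't engage; output -16.25 dBFS.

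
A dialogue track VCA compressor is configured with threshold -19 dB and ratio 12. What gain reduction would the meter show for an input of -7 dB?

The signal is 12 dB above threshold.
After 12:1 compression the overshoot becomes 12/12 = 1 dB.
So the signal is attenuated by 12 − 1 = 11 dB.

11 dB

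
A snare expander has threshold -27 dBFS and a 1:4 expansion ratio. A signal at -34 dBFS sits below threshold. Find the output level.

-55 dBFS

Undershoot = (-27) − (-34) = 7 dB.
At 1:4, that expands to 28 dB under threshold.
Output = -27 − 28 = -55 dBFS.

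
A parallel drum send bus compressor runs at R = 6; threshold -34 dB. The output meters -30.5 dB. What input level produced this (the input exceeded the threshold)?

The compressed level sits -30.5 − (-34) = 3.5 dB over threshold.
Before 6:1 compression the overshoot was 3.5 × 6 = 21 dB, so input = -34 + 21 = -13 dB.

-13 dB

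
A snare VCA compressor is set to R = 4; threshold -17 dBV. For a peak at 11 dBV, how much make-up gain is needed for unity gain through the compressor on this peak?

21 dB

The peak compresses to -17 + 28/4 = -10 dBV.
To reach 11 dBV requires 11 − (-10) = 21 dB of make-up.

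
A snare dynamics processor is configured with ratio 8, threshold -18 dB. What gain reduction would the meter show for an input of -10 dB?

Overshoot = -10 − (-18) = 8 dB.
A 8:1 ratio leaves 1 dB of that excess.
GR = overshoot in − overshoot out = 8 − 1 = 7 dB.

7 dB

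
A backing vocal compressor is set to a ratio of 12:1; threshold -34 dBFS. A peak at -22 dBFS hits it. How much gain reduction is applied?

11 dB

The signal is 12 dB above threshold.
After 12:1 compression the overshoot becomes 12/12 = 1 dB.
Gain reduction = 12 − 1 = 11 dB.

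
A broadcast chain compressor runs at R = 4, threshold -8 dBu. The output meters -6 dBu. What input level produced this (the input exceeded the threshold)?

That's 2 dB above the -8 dBu threshold.
Before 4:1 compression the overshoot was 2 × 4 = 8 dB, so input = -8 + 8 = 0 dBu.

0 dBu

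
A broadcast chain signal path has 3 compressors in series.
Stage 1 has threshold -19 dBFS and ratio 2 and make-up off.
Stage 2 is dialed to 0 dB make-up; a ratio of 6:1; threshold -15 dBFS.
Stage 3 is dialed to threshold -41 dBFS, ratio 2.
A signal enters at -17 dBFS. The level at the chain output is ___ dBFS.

Stage 1: 2 dB above -19 dBFS, reduced 2:1 to 1 dB above → -18 dBFS.
Stage 2: -18 dBFS ≤ -15 dBFS, so stage 2 doesn't engage; output -18 dBFS.
Stage 3: overshoot 23 dB → 23/2 = 11.5 dB → -29.5 dBFS.

-29.5 dBFS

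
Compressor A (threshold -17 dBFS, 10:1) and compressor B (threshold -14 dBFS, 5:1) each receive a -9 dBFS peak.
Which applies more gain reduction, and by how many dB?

A, by 3.2 dB

A: overshoot 8 dB → output overshoot 0.8 dB → GR 7.2 dB.
B: overshoot 5 dB → output overshoot 1 dB → GR 4 dB.
A reduces 3.2 dB more.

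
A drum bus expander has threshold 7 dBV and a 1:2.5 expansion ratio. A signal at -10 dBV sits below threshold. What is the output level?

-35.5 dBV

The input is 17 dB below the 7 dBV threshold.
A 1:2.5 expander multiplies undershoot by 2.5: 17 × 2.5 = 42.5 dB below threshold.
Output = 7 − 42.5 = -35.5 dBV.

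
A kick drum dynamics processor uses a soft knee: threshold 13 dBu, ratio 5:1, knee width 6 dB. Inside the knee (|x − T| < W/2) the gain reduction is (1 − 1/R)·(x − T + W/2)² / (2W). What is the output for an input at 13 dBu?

x − T + W/2 = 13 − 13 + 3 = 3.
GR = (1 − 1/5) × 3² / 12 = 0.8 × 9 / 12 = 0.6 dB.
Output = 13 − 0.6 = 12.4 dBu.

12.4 dBu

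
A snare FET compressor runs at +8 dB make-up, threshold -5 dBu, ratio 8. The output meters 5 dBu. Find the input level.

Stripping the +8 dB make-up gives -3 dBu at the gain stage.
Post-compression overshoot = -3 − (-5) = 2 dB.
Before 8:1 compression the overshoot was 2 × 8 = 16 dB, so input = -5 + 16 = 11 dBu.

11 dBu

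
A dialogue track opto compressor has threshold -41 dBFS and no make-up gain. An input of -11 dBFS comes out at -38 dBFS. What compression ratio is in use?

10:1

Input overshoot = -11 − (-41) = 30 dB; output overshoot = -38 − (-41) = 3 dB.
Ratio = 30 / 3 = 10.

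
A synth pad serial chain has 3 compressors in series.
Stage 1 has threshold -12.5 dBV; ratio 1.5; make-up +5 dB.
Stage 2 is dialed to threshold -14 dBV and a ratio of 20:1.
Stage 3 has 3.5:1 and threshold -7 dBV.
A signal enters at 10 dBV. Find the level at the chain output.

Stage 1: overshoot 22.5 dB → 22.5/1.5 = 15 dB → 2.5 dBV; +5 dB make-up → 7.5 dBV.
Stage 2: 7.5 dBV is 21.5 dB over -14 dBV; at 20:1 that becomes 1.075 dB over, giving -12.925 dBV.
Stage 3: -12.925 dBV ≤ -7 dBV, so stage 3 doesn't engage; output -12.925 dBV.

-12.925 dBV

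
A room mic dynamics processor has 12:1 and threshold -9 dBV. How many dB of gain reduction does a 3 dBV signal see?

Overshoot = 3 − (-9) = 12 dB.
At 12:1, output sits 12/12 = 1 dB above threshold.
Gain reduction = 12 − 1 = 11 dB.

11 dB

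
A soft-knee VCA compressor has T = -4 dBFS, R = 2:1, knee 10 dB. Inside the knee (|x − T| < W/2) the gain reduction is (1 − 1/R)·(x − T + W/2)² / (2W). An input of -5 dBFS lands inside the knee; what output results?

-5.4 dBFS

x − T + W/2 = -5 − (-4) + 5 = 4.
GR = (1 − 1/2) × 4² / 20 = 0.5 × 16 / 20 = 0.4 dB.
Output = -5 − 0.4 = -5.4 dBFS.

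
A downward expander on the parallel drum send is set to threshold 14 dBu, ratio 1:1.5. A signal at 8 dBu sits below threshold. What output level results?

5 dBu

Undershoot = 14 − 8 = 6 dB.
At 1:1.5, that expands to 9 dB under threshold.
Output = 14 − 9 = 5 dBu.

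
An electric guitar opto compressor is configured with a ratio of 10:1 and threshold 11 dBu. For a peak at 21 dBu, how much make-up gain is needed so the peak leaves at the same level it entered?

9 dB

Without make-up, output = threshold + overshoot/10 = 11 + 1 = 12 dBu.
Gap to target: 9 dB.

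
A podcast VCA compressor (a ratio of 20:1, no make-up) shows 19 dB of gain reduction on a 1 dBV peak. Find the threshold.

Input is 20 dB above T (since output overshoot × R = input overshoot: (-18 − T)·20 = 1 − T gives T = -19 dBV).
Check: -19 + (1 − (-19))/20 = -19 + 1 = -18 dBV. ✓

-19 dBV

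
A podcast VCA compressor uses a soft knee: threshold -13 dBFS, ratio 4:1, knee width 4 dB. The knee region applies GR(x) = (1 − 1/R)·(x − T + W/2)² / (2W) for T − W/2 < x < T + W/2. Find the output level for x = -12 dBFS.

-12.84375 dBFS

x − T + W/2 = -12 − (-13) + 2 = 3.
GR = (1 − 1/4) × 3² / 8 = 0.75 × 9 / 8 = 0.84375 dB.
Output = -12 − 0.84375 = -12.84375 dBFS.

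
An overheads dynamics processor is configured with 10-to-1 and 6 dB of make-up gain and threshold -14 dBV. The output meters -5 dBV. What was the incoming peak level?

Remove make-up: -5 − 6 = -11 dBV.
Post-compression overshoot = -11 − (-14) = 3 dB.
Undo the ratio: input overshoot = 3 × 10 = 30 dB, giving input = 16 dBV.

16 dBV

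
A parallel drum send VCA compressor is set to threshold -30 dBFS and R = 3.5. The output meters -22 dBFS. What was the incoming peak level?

-2 dBFS

That's 8 dB above the -30 dBFS threshold.
Before 3.5:1 compression the overshoot was 8 × 3.5 = 28 dB, so input = -30 + 28 = -2 dBFS.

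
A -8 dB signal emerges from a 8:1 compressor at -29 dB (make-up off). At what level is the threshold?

Input is 24 dB above T (since output overshoot × R = input overshoot: (-29 − T)·8 = -8 − T gives T = -32 dB).
Check: -32 + (-8 − (-32))/8 = -32 + 3 = -29 dB. ✓

-32 dB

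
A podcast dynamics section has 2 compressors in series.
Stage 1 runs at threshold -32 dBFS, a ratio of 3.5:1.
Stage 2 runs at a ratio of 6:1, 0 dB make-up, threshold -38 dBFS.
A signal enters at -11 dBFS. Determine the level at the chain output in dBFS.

-36 dBFS

Stage 1: -11 dBFS is 21 dB over -32 dBFS; at 3.5:1 that becomes 6 dB over, giving -26 dBFS.
Stage 2: 12 dB above -38 dBFS, reduced 6:1 to 2 dB above → -36 dBFS.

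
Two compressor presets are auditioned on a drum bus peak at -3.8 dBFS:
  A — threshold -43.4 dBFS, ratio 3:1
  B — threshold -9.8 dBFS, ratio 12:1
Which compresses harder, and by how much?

A, by 20.9 dB

A: overshoot 39.6 dB → output overshoot 13.2 dB → GR 26.4 dB.
B: overshoot 6 dB → output overshoot 0.5 dB → GR 5.5 dB.
A applies 20.9 dB more gain reduction.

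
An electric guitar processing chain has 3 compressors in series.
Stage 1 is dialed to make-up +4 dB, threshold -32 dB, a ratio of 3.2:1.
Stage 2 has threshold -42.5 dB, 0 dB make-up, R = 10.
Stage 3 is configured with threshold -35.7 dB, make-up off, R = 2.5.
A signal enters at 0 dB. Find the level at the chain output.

Stage 1: 32 dB above -32 dB, reduced 3.2:1 to 10 dB above → -22 dB; +4 dB make-up → -18 dB.
Stage 2: overshoot 24.5 dB → 24.5/10 = 2.45 dB → -40.05 dB.
Stage 3: -40.05 dB ≤ -35.7 dB, so stage 3 doesn't engage; output -40.05 dB.

-40.05 dB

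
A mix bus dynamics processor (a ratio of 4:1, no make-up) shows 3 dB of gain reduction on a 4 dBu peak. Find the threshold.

Input is 4 dB above T (since output overshoot × R = input overshoot: (1 − T)·4 = 4 − T gives T = 0 dBu).
Check: 0 + (4 − 0)/4 = 0 + 1 = 1 dBu. ✓

0 dBu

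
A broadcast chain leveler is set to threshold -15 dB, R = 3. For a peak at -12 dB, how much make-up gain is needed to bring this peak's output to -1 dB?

The peak compresses to -15 + 3/3 = -14 dB.
To reach -1 dB requires -1 − (-14) = 13 dB of make-up.

13 dB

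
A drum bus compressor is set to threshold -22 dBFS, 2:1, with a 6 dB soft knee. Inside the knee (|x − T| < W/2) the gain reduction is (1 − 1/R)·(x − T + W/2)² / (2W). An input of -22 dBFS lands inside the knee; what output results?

-22.375 dBFS

x − T + W/2 = -22 − (-22) + 3 = 3.
GR = (1 − 1/2) × 3² / 12 = 0.5 × 9 / 12 = 0.375 dB.
Output = -22 − 0.375 = -22.375 dBFS.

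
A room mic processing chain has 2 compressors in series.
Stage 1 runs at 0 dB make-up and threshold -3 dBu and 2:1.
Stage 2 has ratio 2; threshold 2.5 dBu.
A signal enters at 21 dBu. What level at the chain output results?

5.75 dBu

Stage 1: 21 dBu is 24 dB over -3 dBu; at 2:1 that becomes 12 dB over, giving 9 dBu.
Stage 2: 9 dBu is 6.5 dB over 2.5 dBu; at 2:1 that becomes 3.25 dB over, giving 5.75 dBu.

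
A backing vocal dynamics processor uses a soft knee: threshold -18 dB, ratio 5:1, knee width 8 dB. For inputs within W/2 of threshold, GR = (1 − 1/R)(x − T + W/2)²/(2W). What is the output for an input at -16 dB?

-17.8 dB

x − T + W/2 = -16 − (-18) + 4 = 6.
GR = (1 − 1/5) × 6² / 16 = 0.8 × 36 / 16 = 1.8 dB.
Output = -16 − 1.8 = -17.8 dB.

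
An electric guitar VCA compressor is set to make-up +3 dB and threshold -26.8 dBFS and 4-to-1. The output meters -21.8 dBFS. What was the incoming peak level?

Remove make-up: -21.8 − 3 = -24.8 dBFS.
Post-compression overshoot = -24.8 − (-26.8) = 2 dB.
Before 4:1 compression the overshoot was 2 × 4 = 8 dB, so input = -26.8 + 8 = -18.8 dBFS.

-18.8 dBFS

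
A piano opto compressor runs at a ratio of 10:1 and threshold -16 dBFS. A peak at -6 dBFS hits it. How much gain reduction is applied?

-6 dBFS exceeds the threshold by 10 dB.
A 10:1 ratio leaves 1 dB of that excess.
Gain reduction = 10 − 1 = 9 dB.

9 dB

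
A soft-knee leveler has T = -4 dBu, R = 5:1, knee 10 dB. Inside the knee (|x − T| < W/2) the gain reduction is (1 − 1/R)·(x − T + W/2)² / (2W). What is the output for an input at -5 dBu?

x − T + W/2 = -5 − (-4) + 5 = 4.
GR = (1 − 1/5) × 4² / 20 = 0.8 × 16 / 20 = 0.64 dB.
Output = -5 − 0.64 = -5.64 dBu.

-5.64 dBu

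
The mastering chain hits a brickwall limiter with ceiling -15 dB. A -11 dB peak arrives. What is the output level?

A brickwall limiter is an ∞:1 compressor: any input above the ceiling is clamped to -15 dB.

-15 dB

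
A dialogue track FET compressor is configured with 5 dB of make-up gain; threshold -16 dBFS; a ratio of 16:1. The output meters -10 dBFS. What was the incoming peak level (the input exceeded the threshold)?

Remove make-up: -10 − 5 = -15 dBFS.
That's 1 dB above the -16 dBFS threshold.
Before 16:1 compression the overshoot was 1 × 16 = 16 dB, so input = -16 + 16 = 0 dBFS.

0 dBFS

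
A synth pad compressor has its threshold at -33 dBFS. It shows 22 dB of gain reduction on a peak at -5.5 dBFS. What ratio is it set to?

5:1

Input overshoot = -5.5 − (-33) = 27.5 dB.
Output overshoot = 27.5 − 22 = 5.5 dB.
Ratio = input overshoot / output overshoot = 27.5 / 5.5 = 5.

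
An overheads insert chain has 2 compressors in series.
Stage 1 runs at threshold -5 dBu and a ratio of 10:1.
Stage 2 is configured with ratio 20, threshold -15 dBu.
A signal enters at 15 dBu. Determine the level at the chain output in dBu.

Stage 1: 15 dBu is 20 dB over -5 dBu; at 10:1 that becomes 2 dB over, giving -3 dBu.
Stage 2: 12 dB above -15 dBu, reduced 20:1 to 0.6 dB above → -14.4 dBu.

-14.4 dBu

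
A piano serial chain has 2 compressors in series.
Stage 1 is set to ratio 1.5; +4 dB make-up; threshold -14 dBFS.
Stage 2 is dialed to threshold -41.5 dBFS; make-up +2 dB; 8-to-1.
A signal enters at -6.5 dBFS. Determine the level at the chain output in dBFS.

Stage 1: -6.5 dBFS is 7.5 dB over -14 dBFS; at 1.5:1 that becomes 5 dB over, giving -9 dBFS; +4 dB make-up → -5 dBFS.
Stage 2: overshoot 36.5 dB → 36.5/8 = 4.5625 dB → -36.9375 dBFS; +2 dB make-up → -34.9375 dBFS.

-34.9375 dBFS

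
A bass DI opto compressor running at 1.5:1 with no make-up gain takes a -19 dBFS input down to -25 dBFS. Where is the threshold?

-37 dBFS

Input is 18 dB above T (since output overshoot × R = input overshoot: (-25 − T)·1.5 = -19 − T gives T = -37 dBFS).
Check: -37 + (-19 − (-37))/1.5 = -37 + 12 = -25 dBFS. ✓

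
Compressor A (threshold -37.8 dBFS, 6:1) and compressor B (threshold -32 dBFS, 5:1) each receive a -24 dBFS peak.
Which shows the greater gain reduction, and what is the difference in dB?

A: GR = 13.8 − 13.8/6 = 11.5 dB.
B: GR = 8 − 8/5 = 6.4 dB.
Difference: 5.1 dB in favour of A.

A, by 5.1 dB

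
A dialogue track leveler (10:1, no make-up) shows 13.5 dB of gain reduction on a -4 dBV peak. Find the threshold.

-19 dBV

Input is 15 dB above T (since output overshoot × R = input overshoot: (-17.5 − T)·10 = -4 − T gives T = -19 dBV).
Check: -19 + (-4 − (-19))/10 = -19 + 1.5 = -17.5 dBV. ✓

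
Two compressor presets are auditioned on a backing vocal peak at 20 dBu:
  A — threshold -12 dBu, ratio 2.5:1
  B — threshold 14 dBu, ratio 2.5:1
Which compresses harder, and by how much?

A, by 15.6 dB

A: 32 dB over, compressed to 12.8 dB over, so 19.2 dB of GR.
B: 6 dB over, compressed to 2.4 dB over, so 3.6 dB of GR.
Difference: 15.6 dB in favour of A.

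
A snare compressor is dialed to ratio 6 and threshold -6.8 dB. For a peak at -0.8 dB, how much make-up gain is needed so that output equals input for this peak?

5 dB

The peak compresses to -6.8 + 6/6 = -5.8 dB.
To reach -0.8 dB requires -0.8 − (-5.8) = 5 dB of make-up.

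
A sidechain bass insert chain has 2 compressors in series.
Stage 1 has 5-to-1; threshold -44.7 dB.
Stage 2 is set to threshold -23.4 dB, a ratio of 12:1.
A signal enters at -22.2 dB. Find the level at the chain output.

Stage 1: 22.5 dB above -44.7 dB, reduced 5:1 to 4.5 dB above → -40.2 dB.
Stage 2: -40.2 dB is at or below the -23.4 dB threshold — no compression; output -40.2 dB.

-40.2 dB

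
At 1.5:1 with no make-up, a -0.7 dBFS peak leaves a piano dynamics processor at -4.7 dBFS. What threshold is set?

-12.7 dBFS

Input is 12 dB above T (since output overshoot × R = input overshoot: (-4.7 − T)·1.5 = -0.7 − T gives T = -12.7 dBFS).
Check: -12.7 + (-0.7 − (-12.7))/1.5 = -12.7 + 8 = -4.7 dBFS. ✓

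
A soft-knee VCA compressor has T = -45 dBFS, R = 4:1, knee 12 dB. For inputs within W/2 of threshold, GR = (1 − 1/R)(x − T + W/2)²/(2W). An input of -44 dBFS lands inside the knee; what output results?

x − T + W/2 = -44 − (-45) + 6 = 7.
GR = (1 − 1/4) × 7² / 24 = 0.75 × 49 / 24 = 1.53125 dB.
Output = -44 − 1.53125 = -45.53125 dBFS.

-45.53125 dBFS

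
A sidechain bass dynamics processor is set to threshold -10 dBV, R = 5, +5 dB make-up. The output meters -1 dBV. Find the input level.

10 dBV

Remove make-up: -1 − 5 = -6 dBV.
The compressed level sits -6 − (-10) = 4 dB over threshold.
Undo the ratio: input overshoot = 4 × 5 = 20 dB, giving input = 10 dBV.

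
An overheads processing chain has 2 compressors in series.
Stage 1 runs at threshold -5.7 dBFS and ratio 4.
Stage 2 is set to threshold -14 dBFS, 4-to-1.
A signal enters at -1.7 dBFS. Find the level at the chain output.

Stage 1: overshoot 4 dB → 4/4 = 1 dB → -4.7 dBFS.
Stage 2: -4.7 dBFS is 9.3 dB over -14 dBFS; at 4:1 that becomes 2.325 dB over, giving -11.675 dBFS.

-11.675 dBFS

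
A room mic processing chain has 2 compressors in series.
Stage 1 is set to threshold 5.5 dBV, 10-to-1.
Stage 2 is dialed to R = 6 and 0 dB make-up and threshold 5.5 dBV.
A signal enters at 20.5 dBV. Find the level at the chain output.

5.75 dBV

Stage 1: overshoot 15 dB → 15/10 = 1.5 dB → 7 dBV.
Stage 2: 7 dBV is 1.5 dB over 5.5 dBV; at 6:1 that becomes 0.25 dB over, giving 5.75 dBV.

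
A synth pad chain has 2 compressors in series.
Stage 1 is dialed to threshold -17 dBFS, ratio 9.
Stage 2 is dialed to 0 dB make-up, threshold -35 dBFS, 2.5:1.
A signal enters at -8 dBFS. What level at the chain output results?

-27.4 dBFS

Stage 1: -8 dBFS is 9 dB over -17 dBFS; at 9:1 that becomes 1 dB over, giving -16 dBFS.
Stage 2: -16 dBFS is 19 dB over -35 dBFS; at 2.5:1 that becomes 7.6 dB over, giving -27.4 dBFS.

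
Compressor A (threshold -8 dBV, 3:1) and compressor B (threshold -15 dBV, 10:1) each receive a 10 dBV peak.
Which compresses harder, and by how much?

B, by 10.5 dB

A: overshoot 18 dB → output overshoot 6 dB → GR 12 dB.
B: overshoot 25 dB → output overshoot 2.5 dB → GR 22.5 dB.
Difference: 10.5 dB in favour of B.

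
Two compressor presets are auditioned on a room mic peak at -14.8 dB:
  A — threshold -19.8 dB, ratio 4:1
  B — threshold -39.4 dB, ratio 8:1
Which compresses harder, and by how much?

B, by 17.775 dB

A: overshoot 5 dB → output overshoot 1.25 dB → GR 3.75 dB.
B: overshoot 24.6 dB → output overshoot 3.075 dB → GR 21.525 dB.
B applies 17.775 dB more gain reduction.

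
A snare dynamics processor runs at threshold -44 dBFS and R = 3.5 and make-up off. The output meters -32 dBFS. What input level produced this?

-2 dBFS

That's 12 dB above the -44 dBFS threshold.
Before 3.5:1 compression the overshoot was 12 × 3.5 = 42 dB, so input = -44 + 42 = -2 dBFS.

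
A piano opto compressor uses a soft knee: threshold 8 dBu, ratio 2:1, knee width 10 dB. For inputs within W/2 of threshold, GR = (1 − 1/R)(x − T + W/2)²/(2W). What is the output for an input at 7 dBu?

x − T + W/2 = 7 − 8 + 5 = 4.
GR = (1 − 1/2) × 4² / 20 = 0.5 × 16 / 20 = 0.4 dB.
Output = 7 − 0.4 = 6.6 dBu.

6.6 dBu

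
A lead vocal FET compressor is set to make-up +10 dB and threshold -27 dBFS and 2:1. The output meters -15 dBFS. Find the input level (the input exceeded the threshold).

-23 dBFS

Remove make-up: -15 − 10 = -25 dBFS.
The compressed level sits -25 − (-27) = 2 dB over threshold.
Input overshoot = R × output overshoot = 4 dB → input = -27 + 4 = -23 dBFS.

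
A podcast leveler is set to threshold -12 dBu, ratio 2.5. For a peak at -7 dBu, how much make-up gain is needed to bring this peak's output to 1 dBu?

11 dB

Without make-up, output = threshold + overshoot/2.5 = -12 + 2 = -10 dBu.
Gap to target: 11 dB.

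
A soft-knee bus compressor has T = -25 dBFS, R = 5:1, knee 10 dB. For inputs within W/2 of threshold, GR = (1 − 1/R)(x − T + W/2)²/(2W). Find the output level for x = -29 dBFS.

x − T + W/2 = -29 − (-25) + 5 = 1.
GR = (1 − 1/5) × 1² / 20 = 0.8 × 1 / 20 = 0.04 dB.
Output = -29 − 0.04 = -29.04 dBFS.

-29.04 dBFS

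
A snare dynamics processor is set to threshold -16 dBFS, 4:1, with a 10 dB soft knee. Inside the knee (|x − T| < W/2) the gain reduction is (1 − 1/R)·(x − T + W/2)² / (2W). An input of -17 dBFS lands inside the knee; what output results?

-17.6 dBFS

x − T + W/2 = -17 − (-16) + 5 = 4.
GR = (1 − 1/4) × 4² / 20 = 0.75 × 16 / 20 = 0.6 dB.
Output = -17 − 0.6 = -17.6 dBFS.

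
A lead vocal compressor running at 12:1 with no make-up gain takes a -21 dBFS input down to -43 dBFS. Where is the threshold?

-45 dBFS

Gain reduction = -21 − (-43) = 22 dB; output overshoot = GR / (R − 1) = 22 / 11 = 2 dB.
Threshold = output − output overshoot = -43 − 2 = -45 dBFS.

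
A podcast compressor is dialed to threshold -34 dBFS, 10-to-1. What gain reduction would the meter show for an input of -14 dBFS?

18 dB

-14 dBFS exceeds the threshold by 20 dB.
After 10:1 compression the overshoot becomes 20/10 = 2 dB.
So the signal is attenuated by 20 − 2 = 18 dB.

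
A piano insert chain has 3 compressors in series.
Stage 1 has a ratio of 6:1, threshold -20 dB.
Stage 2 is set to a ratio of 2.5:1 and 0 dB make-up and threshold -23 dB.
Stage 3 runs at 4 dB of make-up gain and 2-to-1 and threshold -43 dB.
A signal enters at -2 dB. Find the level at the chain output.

Stage 1: 18 dB above -20 dB, reduced 6:1 to 3 dB above → -17 dB.
Stage 2: 6 dB above -23 dB, reduced 2.5:1 to 2.4 dB above → -20.6 dB.
Stage 3: -20.6 dB is 22.4 dB over -43 dB; at 2:1 that becomes 11.2 dB over, giving -31.8 dB; +4 dB make-up → -27.8 dB.

-27.8 dB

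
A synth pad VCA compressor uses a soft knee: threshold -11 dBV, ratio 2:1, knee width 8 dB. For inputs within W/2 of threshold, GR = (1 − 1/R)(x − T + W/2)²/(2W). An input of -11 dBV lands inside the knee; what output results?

-11.5 dBV

x − T + W/2 = -11 − (-11) + 4 = 4.
GR = (1 − 1/2) × 4² / 16 = 0.5 × 16 / 16 = 0.5 dB.
Output = -11 − 0.5 = -11.5 dBV.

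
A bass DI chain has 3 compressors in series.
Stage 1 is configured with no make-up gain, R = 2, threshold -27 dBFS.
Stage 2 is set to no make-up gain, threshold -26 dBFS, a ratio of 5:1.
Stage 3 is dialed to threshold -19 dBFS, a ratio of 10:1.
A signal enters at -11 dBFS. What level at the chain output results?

Stage 1: overshoot 16 dB → 16/2 = 8 dB → -19 dBFS.
Stage 2: -19 dBFS is 7 dB over -26 dBFS; at 5:1 that becomes 1.4 dB over, giving -24.6 dBFS.
Stage 3: -24.6 dBFS is at or below the -19 dBFS threshold — no compression; output -24.6 dBFS.

-24.6 dBFS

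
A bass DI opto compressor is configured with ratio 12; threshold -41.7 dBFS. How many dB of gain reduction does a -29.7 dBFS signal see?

11 dB

-29.7 dBFS exceeds the threshold by 12 dB.
After 12:1 compression the overshoot becomes 12/12 = 1 dB.
So the signal is attenuated by 12 − 1 = 11 dB.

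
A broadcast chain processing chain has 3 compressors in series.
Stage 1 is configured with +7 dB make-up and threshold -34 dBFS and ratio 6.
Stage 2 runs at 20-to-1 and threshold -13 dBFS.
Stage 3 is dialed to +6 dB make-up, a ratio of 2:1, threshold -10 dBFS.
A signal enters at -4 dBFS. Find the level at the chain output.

-16 dBFS

Stage 1: overshoot 30 dB → 30/6 = 5 dB → -29 dBFS; +7 dB make-up → -22 dBFS.
Stage 2: -22 dBFS ≤ -13 dBFS, so stage 2 doesn't engage; output -22 dBFS.
Stage 3: -22 dBFS is at or below the -10 dBFS threshold — no compression; make-up brings it to -16 dBFS.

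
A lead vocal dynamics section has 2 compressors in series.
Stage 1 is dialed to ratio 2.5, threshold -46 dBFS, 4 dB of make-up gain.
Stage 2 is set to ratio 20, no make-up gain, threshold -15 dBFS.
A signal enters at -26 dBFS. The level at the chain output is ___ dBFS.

-34 dBFS

Stage 1: overshoot 20 dB → 20/2.5 = 8 dB → -38 dBFS; +4 dB make-up → -34 dBFS.
Stage 2: -34 dBFS is at or below the -15 dBFS threshold — no compression; output -34 dBFS.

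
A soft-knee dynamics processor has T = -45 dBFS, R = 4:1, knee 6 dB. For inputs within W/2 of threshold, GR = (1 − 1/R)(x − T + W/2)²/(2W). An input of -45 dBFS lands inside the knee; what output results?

x − T + W/2 = -45 − (-45) + 3 = 3.
GR = (1 − 1/4) × 3² / 12 = 0.75 × 9 / 12 = 0.5625 dB.
Output = -45 − 0.5625 = -45.5625 dBFS.

-45.5625 dBFS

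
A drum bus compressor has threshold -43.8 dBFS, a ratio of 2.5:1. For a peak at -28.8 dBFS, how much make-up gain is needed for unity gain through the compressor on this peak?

Overshoot 15 dB → 15/2.5 = 6 dB after compression, so the compressed level is -43.8 + 6 = -37.8 dBFS.
Make-up = target − compressed = -28.8 − (-37.8) = 9 dB.

9 dB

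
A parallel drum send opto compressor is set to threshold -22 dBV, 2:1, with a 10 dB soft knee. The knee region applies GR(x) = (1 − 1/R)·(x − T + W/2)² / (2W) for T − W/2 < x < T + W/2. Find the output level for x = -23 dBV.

-23.4 dBV

x − T + W/2 = -23 − (-22) + 5 = 4.
GR = (1 − 1/2) × 4² / 20 = 0.5 × 16 / 20 = 0.4 dB.
Output = -23 − 0.4 = -23.4 dBV.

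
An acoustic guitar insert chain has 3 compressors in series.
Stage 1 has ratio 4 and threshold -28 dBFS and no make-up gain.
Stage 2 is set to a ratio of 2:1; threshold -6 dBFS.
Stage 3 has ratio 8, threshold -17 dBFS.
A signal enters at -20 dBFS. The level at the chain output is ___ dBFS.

-26 dBFS

Stage 1: 8 dB above -28 dBFS, reduced 4:1 to 2 dB above → -26 dBFS.
Stage 2: -26 dBFS is at or below the -6 dBFS threshold — no compression; output -26 dBFS.
Stage 3: -26 dBFS is at or below the -17 dBFS threshold — no compression; output -26 dBFS.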